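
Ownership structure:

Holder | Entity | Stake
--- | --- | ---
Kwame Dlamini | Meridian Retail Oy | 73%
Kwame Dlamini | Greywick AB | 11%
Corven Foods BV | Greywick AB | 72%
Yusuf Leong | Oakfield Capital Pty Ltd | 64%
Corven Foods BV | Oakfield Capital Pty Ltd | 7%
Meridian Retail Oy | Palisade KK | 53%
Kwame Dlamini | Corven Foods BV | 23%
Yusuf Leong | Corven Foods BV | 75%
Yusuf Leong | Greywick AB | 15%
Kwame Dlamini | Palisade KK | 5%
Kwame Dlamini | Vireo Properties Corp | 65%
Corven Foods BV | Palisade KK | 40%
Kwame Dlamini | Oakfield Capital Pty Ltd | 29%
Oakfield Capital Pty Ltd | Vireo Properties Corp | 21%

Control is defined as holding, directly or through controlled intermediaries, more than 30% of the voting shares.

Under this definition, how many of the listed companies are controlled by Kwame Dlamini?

Kwame holds 73% of Meridian, so Kwame controls Meridian.
Meridian and Kwame together hold 53% + 5% = 58% of Palisade, so Kwame controls Palisade.
Kwame holds 65% of Vireo, so Kwame controls Vireo.
No other company's threshold is met.
Kwame controls 3 companies.

3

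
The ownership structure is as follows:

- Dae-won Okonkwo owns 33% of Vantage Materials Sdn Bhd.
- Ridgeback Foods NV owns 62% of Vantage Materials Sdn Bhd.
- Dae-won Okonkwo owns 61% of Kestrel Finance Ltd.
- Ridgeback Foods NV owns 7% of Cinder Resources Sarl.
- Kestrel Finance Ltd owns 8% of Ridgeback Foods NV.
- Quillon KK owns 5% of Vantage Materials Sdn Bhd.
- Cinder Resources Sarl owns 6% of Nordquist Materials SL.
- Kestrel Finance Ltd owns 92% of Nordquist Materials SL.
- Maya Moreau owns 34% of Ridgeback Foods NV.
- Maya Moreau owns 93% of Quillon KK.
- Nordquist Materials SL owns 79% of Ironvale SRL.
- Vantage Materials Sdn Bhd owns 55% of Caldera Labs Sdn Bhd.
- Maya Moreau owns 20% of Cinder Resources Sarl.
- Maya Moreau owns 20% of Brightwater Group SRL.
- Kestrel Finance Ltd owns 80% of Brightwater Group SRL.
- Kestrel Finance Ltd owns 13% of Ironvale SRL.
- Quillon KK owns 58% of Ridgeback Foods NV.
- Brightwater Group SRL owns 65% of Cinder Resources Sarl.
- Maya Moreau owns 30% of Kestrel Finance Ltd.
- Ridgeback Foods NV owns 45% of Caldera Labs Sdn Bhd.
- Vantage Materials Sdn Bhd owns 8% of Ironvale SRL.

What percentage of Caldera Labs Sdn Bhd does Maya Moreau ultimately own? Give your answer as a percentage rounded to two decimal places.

Maya reaches Caldera along 7 paths.
Via Ridgeback: 34% × 45% = 15.3%.
Via Quillon → Ridgeback: 93% × 58% × 45% = 24.273%.
Via Kestrel → Ridgeback: 30% × 8% × 45% = 1.08%.
Via Quillon → Vantage: 93% × 5% × 55% = 2.5575%.
Via Ridgeback → Vantage: 34% × 62% × 55% = 11.594%.
Via Quillon → Ridgeback → Vantage: 93% × 58% × 62% × 55% = 18.39354%.
Via Kestrel → Ridgeback → Vantage: 30% × 8% × 62% × 55% = 0.8184%.
Total: 15.3% + 24.273% + 1.08% + 2.5575% + 11.594% + 18.39354% + 0.8184% = 74.01644%.
Rounded: 74.02%.

74.02%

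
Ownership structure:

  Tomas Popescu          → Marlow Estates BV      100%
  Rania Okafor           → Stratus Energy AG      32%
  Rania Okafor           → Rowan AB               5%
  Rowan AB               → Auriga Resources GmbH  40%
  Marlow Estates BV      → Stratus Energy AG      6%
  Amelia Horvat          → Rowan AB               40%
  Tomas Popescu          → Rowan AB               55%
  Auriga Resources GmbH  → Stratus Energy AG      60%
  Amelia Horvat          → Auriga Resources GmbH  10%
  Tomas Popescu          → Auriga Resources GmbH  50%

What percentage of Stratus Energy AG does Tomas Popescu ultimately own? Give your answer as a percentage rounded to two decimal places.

Tomas reaches Stratus along 3 paths.
Via Auriga: 50% × 60% = 30%.
Via Rowan → Auriga: 55% × 40% × 60% = 13.2%.
Via Marlow: 100% × 6% = 6%.
Total: 30% + 13.2% + 6% = 49.2%.
Rounded: 49.20%.

49.20%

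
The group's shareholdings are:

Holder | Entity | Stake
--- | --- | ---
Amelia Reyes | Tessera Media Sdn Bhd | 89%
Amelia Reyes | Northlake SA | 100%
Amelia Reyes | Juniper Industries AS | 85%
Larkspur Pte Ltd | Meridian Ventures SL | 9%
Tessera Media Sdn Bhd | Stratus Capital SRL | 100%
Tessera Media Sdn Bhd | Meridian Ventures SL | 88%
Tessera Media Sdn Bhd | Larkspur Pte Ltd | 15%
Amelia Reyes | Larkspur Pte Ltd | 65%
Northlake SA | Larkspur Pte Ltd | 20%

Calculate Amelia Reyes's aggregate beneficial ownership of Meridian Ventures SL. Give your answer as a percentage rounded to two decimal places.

Amelia reaches Meridian along 4 paths.
Via Tessera → Larkspur: 89% × 15% × 9% = 1.2015%.
Via Northlake → Larkspur: 100% × 20% × 9% = 1.8%.
Via Larkspur: 65% × 9% = 5.85%.
Via Tessera: 89% × 88% = 78.32%.
Total: 1.2015% + 1.8% + 5.85% + 78.32% = 87.1715%.
Rounded: 87.17%.

87.17%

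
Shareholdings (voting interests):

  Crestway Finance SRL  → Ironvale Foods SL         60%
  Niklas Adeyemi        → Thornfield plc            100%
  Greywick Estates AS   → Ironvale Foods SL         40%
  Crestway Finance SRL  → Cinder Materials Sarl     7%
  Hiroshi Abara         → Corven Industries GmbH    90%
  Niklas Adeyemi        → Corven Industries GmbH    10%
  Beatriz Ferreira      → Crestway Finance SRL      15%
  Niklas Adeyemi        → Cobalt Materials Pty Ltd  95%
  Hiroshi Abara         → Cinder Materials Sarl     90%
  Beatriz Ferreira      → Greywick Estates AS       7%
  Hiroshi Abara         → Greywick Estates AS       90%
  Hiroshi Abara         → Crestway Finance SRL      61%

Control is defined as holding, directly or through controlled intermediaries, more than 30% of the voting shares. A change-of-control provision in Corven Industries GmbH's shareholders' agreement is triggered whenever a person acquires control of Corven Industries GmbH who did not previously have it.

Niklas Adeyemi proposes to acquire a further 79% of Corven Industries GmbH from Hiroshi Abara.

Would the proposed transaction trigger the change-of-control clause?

Yes

The purchase adds only to Niklas's holdings (Hiroshi's stake shrinks), so Niklas is the only person who could newly come to control Corven.
Niklas holds 100% of Thornfield, so Niklas controls Thornfield.
Niklas holds 95% of Cobalt, so Niklas controls Cobalt.
In Corven, Niklas's side holds only 10%, not > 30%.
So before the transaction, Niklas does not control Corven.
After the purchase, Niklas's direct stake in Corven rises to 10% + 79% = 89%, and Hiroshi's stake falls to 11%.
Niklas holds 89% of Corven, so Niklas controls Corven.
Niklas did not control Corven before and does after, so the clause is triggered.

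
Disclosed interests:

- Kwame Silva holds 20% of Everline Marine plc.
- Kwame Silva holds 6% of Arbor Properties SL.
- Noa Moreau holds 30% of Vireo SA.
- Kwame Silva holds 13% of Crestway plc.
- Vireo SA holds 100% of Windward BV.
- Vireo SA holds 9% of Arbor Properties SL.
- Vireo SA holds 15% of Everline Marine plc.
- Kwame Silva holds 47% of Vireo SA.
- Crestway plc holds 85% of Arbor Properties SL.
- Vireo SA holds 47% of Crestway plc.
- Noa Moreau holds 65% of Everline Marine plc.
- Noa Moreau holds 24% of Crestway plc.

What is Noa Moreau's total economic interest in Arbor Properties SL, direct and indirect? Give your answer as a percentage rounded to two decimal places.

35.09%

Noa reaches Arbor along 3 paths.
Via Crestway: 24% × 85% = 20.4%.
Via Vireo → Crestway: 30% × 47% × 85% = 11.985%.
Via Vireo: 30% × 9% = 2.7%.
Total: 20.4% + 11.985% + 2.7% = 35.085%.
Rounded: 35.09%.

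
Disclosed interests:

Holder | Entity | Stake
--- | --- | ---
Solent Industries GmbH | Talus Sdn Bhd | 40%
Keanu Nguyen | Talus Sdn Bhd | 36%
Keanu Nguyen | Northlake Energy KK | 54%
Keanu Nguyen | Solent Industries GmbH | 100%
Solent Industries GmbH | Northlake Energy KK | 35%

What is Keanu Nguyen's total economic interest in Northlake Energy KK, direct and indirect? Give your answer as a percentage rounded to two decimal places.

89.00%

Keanu reaches Northlake along 2 paths.
Via Solent: 100% × 35% = 35%.
Direct stake: 54% = 54%.
Total: 35% + 54% = 89%.
Rounded: 89.00%.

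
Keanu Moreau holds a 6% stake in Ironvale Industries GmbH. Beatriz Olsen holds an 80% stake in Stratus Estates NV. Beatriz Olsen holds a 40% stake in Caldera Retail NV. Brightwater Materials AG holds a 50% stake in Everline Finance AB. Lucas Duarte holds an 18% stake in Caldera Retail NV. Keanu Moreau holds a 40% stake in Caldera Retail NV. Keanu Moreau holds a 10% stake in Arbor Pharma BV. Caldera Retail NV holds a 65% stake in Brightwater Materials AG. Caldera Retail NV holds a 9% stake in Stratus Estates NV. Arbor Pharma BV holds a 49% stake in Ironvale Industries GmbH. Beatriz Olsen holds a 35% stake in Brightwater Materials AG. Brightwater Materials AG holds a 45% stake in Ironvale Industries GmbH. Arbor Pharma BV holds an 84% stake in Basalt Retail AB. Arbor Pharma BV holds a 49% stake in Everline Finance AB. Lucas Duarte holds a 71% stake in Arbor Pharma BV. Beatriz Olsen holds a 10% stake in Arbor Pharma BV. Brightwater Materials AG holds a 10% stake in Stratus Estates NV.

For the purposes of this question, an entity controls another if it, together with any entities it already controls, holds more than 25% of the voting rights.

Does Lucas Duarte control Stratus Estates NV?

Lucas holds 71% of Arbor, so Lucas controls Arbor.
Arbor holds 84% of Basalt, so Lucas controls Basalt.
Arbor holds 49% of Everline, so Lucas controls Everline.
Arbor holds 49% of Ironvale, so Lucas controls Ironvale.
Neither Lucas nor any entity Lucas controls holds any voting interest in Stratus.
So Lucas does not control Stratus.

No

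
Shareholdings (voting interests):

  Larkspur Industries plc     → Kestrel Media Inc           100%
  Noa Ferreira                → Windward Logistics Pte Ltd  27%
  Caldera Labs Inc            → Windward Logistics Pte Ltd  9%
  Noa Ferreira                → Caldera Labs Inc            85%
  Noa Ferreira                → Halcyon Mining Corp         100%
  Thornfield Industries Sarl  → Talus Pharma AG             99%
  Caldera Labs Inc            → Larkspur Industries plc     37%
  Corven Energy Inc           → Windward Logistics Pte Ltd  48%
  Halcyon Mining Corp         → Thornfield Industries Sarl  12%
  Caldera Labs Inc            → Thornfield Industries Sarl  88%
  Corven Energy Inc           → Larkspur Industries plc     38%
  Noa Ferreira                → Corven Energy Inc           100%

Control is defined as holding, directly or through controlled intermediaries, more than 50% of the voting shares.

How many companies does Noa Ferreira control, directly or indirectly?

8

Noa holds 100% of Corven, so Noa controls Corven.
Noa holds 85% of Caldera, so Noa controls Caldera.
Caldera and Corven and Noa together hold 9% + 48% + 27% = 84% of Windward, so Noa controls Windward.
Corven and Caldera together hold 38% + 37% = 75% of Larkspur, so Noa controls Larkspur.
Noa holds 100% of Halcyon, so Noa controls Halcyon.
Halcyon and Caldera together hold 12% + 88% = 100% of Thornfield, so Noa controls Thornfield.
Thornfield holds 99% of Talus, so Noa controls Talus.
Larkspur holds 100% of Kestrel, so Noa controls Kestrel.
Noa controls 8 companies.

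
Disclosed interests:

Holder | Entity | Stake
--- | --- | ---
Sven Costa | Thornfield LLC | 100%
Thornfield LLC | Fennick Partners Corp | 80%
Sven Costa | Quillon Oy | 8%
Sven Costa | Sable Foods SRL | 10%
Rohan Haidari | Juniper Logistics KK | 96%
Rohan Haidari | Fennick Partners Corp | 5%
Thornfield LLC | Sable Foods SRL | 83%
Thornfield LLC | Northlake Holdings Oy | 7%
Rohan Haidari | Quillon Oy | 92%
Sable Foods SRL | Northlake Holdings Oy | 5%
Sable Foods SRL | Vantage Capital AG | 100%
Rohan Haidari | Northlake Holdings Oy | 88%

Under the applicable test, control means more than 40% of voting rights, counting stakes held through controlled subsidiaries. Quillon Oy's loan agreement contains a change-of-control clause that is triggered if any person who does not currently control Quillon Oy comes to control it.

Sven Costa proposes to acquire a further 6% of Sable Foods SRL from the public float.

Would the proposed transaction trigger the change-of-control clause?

The purchase changes only Sven's holdings, so Sven is the only person who could newly come to control Quillon.
Sven holds 100% of Thornfield, so Sven controls Thornfield.
Sven and Thornfield together hold 10% + 83% = 93% of Sable, so Sven controls Sable.
Thornfield holds 80% of Fennick, so Sven controls Fennick.
Sable holds 100% of Vantage, so Sven controls Vantage.
In Quillon, Sven's side holds only 8%, not > 40%.
So before the transaction, Sven does not control Quillon.
After the purchase, Sven's direct stake in Sable rises to 10% + 6% = 16%.
Sven and Thornfield together hold 16% + 83% = 99% of Sable, so Sven controls Sable.
After the transaction, Sven's side holds 8% of Quillon, not > 40%, so Sven still does not control Quillon.
No new person acquires control, so the clause is not triggered.

No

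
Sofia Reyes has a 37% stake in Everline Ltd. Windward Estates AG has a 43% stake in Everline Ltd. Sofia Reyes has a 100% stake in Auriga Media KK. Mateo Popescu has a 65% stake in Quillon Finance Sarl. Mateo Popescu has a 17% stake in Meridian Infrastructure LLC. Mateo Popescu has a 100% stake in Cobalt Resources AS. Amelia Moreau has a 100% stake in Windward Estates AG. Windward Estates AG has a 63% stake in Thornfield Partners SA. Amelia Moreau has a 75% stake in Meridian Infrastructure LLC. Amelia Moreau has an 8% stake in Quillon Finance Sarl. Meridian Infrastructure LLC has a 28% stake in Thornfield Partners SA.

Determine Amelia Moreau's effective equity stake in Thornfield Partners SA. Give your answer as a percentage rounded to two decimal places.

84.00%

Amelia reaches Thornfield along 2 paths.
Via Windward: 100% × 63% = 63%.
Via Meridian: 75% × 28% = 21%.
Total: 63% + 21% = 84%.
Rounded: 84.00%.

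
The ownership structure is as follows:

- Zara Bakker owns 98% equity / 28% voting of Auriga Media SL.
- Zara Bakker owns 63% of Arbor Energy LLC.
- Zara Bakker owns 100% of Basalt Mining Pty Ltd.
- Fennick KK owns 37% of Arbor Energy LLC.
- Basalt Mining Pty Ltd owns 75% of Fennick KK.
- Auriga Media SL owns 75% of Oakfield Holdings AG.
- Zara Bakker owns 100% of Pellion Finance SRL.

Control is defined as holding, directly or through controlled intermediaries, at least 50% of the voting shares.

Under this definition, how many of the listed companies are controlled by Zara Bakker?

4

Zara holds 100% of Pellion, so Zara controls Pellion.
Zara holds 100% of Basalt, so Zara controls Basalt.
Basalt holds 75% of Fennick, so Zara controls Fennick.
Zara and Fennick together hold 63% + 37% = 100% of Arbor, so Zara controls Arbor.
No other company's threshold is met.
Zara controls 4 companies.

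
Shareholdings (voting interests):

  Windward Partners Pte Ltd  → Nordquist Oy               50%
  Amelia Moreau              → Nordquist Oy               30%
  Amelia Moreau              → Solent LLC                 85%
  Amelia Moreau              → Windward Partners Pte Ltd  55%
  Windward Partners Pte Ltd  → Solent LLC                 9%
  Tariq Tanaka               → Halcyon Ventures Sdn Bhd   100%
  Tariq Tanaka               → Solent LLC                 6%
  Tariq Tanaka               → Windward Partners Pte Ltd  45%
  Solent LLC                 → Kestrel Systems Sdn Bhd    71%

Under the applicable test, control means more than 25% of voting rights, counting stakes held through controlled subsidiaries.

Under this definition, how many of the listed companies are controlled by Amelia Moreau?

4

Amelia holds 55% of Windward, so Amelia controls Windward.
Windward and Amelia together hold 9% + 85% = 94% of Solent, so Amelia controls Solent.
Amelia and Windward together hold 30% + 50% = 80% of Nordquist, so Amelia controls Nordquist.
Solent holds 71% of Kestrel, so Amelia controls Kestrel.
No other company's threshold is met.
Amelia controls 4 companies.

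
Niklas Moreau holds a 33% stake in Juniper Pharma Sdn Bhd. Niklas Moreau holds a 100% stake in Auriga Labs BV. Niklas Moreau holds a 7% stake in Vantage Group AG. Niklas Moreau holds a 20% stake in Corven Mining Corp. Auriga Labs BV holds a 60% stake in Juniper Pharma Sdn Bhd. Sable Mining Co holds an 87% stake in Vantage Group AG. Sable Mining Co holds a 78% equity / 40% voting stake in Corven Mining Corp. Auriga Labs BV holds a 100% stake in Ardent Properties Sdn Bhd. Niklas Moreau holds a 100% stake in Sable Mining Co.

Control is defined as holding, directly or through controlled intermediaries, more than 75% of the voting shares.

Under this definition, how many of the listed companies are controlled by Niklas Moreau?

Niklas holds 100% of Auriga, so Niklas controls Auriga.
Auriga and Niklas together hold 60% + 33% = 93% of Juniper, so Niklas controls Juniper.
Niklas holds 100% of Sable, so Niklas controls Sable.
Sable and Niklas together hold 87% + 7% = 94% of Vantage, so Niklas controls Vantage.
Auriga holds 100% of Ardent, so Niklas controls Ardent.
No other company's threshold is met.
Niklas controls 5 companies.

5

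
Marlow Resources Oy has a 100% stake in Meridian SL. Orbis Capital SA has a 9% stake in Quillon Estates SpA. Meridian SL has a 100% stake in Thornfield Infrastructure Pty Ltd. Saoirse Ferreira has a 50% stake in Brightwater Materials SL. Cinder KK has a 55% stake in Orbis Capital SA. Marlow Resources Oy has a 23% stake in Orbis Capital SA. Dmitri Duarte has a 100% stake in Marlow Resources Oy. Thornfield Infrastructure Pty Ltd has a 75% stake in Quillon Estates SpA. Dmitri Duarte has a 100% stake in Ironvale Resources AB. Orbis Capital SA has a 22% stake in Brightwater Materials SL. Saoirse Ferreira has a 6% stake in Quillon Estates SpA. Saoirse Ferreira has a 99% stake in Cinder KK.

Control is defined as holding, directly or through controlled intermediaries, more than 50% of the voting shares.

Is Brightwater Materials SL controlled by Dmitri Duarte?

Dmitri holds 100% of Marlow, so Dmitri controls Marlow.
Marlow holds 100% of Meridian, so Dmitri controls Meridian.
Dmitri holds 100% of Ironvale, so Dmitri controls Ironvale.
Meridian holds 100% of Thornfield, so Dmitri controls Thornfield.
Thornfield holds 75% of Quillon, so Dmitri controls Quillon.
Neither Dmitri nor any entity Dmitri controls holds any voting interest in Brightwater.
So Dmitri does not control Brightwater.

No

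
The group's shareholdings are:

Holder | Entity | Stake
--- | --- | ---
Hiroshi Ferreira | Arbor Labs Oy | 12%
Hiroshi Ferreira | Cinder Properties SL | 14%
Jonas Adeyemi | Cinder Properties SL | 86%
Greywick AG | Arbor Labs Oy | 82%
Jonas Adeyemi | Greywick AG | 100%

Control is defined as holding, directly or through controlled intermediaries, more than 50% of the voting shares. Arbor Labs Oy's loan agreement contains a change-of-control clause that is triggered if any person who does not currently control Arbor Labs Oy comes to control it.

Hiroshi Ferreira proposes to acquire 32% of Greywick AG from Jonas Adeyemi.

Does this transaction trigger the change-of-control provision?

No

The purchase adds only to Hiroshi's holdings (Jonas's stake shrinks), so Hiroshi is the only person who could newly come to control Arbor.
Hiroshi's largest direct stake is 14% in Cinder, which does not meet the threshold, so Hiroshi controls no company.
In Arbor, Hiroshi's side holds only 12%, not > 50%.
So before the transaction, Hiroshi does not control Arbor.
After the purchase, Hiroshi holds 32% of Greywick directly, and Jonas's stake falls to 68%.
Hiroshi's side now holds 32% of Greywick, not > 50%, so Hiroshi still does not control Greywick.
After the transaction, Hiroshi's side holds 12% of Arbor, not > 50%, so Hiroshi still does not control Arbor.
No new person acquires control, so the clause is not triggered.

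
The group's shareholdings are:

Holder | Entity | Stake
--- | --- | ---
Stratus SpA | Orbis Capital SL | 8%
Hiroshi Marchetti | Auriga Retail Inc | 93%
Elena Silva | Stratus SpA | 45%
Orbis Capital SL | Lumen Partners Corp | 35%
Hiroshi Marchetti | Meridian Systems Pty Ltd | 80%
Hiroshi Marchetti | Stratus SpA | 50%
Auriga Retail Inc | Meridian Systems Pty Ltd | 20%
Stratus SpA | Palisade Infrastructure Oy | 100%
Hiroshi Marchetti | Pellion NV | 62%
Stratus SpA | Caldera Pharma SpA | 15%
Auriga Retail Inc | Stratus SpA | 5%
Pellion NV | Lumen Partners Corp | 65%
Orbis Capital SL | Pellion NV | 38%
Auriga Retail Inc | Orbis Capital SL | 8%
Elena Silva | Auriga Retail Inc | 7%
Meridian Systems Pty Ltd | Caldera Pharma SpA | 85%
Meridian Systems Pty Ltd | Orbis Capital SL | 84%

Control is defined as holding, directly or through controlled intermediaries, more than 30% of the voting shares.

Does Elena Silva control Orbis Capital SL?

No

Elena holds 45% of Stratus, so Elena controls Stratus.
Stratus holds 100% of Palisade, so Elena controls Palisade.
In Orbis, Elena's side holds only 8%, not > 30%.
So Elena does not control Orbis.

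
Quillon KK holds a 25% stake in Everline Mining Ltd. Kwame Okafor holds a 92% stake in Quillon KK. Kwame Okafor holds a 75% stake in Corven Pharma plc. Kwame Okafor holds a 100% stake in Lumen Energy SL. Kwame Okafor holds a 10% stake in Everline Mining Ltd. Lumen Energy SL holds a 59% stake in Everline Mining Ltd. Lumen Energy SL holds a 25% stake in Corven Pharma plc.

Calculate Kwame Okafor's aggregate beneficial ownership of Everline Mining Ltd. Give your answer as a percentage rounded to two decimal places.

92.00%

Kwame reaches Everline along 3 paths.
Direct stake: 10% = 10%.
Via Quillon: 92% × 25% = 23%.
Via Lumen: 100% × 59% = 59%.
Total: 10% + 23% + 59% = 92%.
Rounded: 92.00%.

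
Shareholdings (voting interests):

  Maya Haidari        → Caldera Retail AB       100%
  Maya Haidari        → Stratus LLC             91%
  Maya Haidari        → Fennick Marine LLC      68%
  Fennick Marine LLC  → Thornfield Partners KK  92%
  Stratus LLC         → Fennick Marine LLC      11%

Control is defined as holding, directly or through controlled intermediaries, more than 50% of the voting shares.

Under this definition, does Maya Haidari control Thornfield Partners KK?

Yes

Maya holds 91% of Stratus, so Maya controls Stratus.
Maya and Stratus together hold 68% + 11% = 79% of Fennick, so Maya controls Fennick.
Fennick holds 92% of Thornfield, so Maya controls Thornfield.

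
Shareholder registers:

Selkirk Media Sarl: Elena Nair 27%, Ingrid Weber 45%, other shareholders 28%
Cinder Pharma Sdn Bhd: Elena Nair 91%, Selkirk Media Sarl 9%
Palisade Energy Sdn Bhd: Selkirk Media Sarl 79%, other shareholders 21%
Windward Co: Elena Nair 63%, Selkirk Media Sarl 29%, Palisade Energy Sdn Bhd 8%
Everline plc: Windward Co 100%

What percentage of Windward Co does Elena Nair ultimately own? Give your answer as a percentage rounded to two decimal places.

72.54%

Elena reaches Windward along 3 paths.
Direct stake: 63% = 63%.
Via Selkirk: 27% × 29% = 7.83%.
Via Selkirk → Palisade: 27% × 79% × 8% = 1.7064%.
Total: 63% + 7.83% + 1.7064% = 72.5364%.
Rounded: 72.54%.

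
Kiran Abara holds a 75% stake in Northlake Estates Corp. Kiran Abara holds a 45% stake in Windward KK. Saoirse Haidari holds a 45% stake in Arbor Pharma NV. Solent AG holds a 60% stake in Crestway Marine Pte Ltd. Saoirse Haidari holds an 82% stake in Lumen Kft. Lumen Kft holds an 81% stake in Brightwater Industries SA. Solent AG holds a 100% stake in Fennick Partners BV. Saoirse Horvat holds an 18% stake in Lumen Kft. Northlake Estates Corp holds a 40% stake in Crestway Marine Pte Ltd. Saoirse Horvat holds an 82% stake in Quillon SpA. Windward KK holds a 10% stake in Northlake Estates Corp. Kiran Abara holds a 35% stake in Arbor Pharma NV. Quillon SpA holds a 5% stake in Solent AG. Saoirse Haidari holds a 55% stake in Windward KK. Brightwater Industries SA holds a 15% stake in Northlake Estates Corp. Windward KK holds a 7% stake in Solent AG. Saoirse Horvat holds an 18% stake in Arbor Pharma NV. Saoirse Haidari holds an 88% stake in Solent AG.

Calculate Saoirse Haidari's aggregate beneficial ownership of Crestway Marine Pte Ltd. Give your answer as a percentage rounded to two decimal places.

Saoirse Haidari reaches Crestway along 4 paths.
Via Windward → Solent: 55% × 7% × 60% = 2.31%.
Via Solent: 88% × 60% = 52.8%.
Via Windward → Northlake: 55% × 10% × 40% = 2.2%.
Via Lumen → Brightwater → Northlake: 82% × 81% × 15% × 40% = 3.9852%.
Total: 2.31% + 52.8% + 2.2% + 3.9852% = 61.2952%.
Rounded: 61.30%.

61.30%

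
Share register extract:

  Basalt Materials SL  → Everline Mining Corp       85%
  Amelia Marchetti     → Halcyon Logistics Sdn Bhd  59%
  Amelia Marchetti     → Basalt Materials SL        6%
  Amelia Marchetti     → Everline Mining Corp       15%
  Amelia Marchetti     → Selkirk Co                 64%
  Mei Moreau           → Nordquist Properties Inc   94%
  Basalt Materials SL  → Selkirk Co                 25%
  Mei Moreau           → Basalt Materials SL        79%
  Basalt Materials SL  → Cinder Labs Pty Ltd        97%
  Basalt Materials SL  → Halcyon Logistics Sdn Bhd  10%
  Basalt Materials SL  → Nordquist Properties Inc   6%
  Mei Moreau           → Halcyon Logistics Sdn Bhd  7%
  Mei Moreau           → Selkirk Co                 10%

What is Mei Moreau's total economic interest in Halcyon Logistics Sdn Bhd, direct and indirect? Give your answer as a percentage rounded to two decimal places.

Mei reaches Halcyon along 2 paths.
Via Basalt: 79% × 10% = 7.9%.
Direct stake: 7% = 7%.
Total: 7.9% + 7% = 14.9%.
Rounded: 14.90%.

14.90%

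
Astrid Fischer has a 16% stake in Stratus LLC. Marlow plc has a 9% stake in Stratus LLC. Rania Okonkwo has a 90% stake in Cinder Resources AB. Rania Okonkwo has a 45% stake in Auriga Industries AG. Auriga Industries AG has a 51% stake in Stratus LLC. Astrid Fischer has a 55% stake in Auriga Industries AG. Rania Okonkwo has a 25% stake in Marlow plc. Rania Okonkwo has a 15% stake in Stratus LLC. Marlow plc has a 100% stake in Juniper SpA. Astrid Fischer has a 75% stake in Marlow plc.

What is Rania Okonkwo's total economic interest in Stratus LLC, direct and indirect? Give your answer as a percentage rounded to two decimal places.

40.20%

Rania reaches Stratus along 3 paths.
Via Auriga: 45% × 51% = 22.95%.
Via Marlow: 25% × 9% = 2.25%.
Direct stake: 15% = 15%.
Total: 22.95% + 2.25% + 15% = 40.2%.
Rounded: 40.20%.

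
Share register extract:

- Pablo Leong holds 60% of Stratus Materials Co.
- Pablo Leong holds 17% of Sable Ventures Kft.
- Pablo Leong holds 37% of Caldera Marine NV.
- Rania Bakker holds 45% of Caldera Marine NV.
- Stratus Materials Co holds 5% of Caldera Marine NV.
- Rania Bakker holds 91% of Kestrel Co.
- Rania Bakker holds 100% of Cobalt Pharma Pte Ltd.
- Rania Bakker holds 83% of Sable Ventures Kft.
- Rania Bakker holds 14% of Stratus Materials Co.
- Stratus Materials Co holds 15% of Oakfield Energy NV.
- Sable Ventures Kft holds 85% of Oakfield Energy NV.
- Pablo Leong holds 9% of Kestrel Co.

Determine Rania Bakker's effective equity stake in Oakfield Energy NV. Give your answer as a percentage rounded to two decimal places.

72.65%

Rania reaches Oakfield along 2 paths.
Via Stratus: 14% × 15% = 2.1%.
Via Sable: 83% × 85% = 70.55%.
Total: 2.1% + 70.55% = 72.65%.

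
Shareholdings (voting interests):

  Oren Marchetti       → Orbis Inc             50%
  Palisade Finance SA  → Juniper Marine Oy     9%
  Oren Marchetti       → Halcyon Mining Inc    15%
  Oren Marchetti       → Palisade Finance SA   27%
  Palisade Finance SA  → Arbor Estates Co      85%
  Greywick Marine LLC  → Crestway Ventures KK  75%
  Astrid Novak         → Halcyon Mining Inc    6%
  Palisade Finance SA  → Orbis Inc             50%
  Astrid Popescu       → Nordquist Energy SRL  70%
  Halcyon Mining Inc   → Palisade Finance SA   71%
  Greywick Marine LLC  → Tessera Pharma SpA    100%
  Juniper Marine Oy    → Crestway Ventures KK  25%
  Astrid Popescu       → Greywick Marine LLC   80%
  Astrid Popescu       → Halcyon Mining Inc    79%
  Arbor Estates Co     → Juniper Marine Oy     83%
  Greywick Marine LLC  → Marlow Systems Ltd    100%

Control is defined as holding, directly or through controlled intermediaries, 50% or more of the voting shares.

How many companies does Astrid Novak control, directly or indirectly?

Astrid Novak's largest direct stake is 6% in Halcyon, which does not meet the threshold.
Astrid Novak controls 0 companies.

0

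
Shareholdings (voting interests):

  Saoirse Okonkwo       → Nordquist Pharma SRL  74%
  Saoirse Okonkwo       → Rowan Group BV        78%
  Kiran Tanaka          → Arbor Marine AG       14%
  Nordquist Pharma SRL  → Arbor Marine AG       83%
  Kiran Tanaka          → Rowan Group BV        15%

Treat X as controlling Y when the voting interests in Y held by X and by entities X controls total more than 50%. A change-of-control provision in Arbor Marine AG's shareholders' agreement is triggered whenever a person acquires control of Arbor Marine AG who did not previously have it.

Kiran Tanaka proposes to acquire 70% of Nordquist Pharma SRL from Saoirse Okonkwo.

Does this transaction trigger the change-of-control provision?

The purchase adds only to Kiran's holdings (Saoirse's stake shrinks), so Kiran is the only person who could newly come to control Arbor.
Kiran's largest direct stake is 15% in Rowan, which does not meet the threshold, so Kiran controls no company.
In Arbor, Kiran's side holds only 14%, not > 50%.
So before the transaction, Kiran does not control Arbor.
After the purchase, Kiran holds 70% of Nordquist directly, and Saoirse's stake falls to 4%.
Kiran holds 70% of Nordquist, so Kiran controls Nordquist.
Nordquist and Kiran together hold 83% + 14% = 97% of Arbor, so Kiran controls Arbor.
Kiran did not control Arbor before and does after, so the clause is triggered.

Yes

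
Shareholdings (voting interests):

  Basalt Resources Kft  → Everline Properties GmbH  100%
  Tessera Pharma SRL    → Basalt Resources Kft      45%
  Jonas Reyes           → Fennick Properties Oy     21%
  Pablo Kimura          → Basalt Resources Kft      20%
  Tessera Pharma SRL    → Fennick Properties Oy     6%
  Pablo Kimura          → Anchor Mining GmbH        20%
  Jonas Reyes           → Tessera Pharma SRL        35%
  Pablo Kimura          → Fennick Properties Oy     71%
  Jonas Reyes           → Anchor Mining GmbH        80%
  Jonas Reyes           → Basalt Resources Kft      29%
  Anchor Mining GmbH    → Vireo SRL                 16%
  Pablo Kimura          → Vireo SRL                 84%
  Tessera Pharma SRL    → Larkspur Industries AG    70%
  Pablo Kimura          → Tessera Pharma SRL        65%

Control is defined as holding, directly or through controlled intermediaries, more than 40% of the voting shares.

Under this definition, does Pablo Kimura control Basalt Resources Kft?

Yes

Pablo holds 65% of Tessera, so Pablo controls Tessera.
Pablo and Tessera together hold 20% + 45% = 65% of Basalt, so Pablo controls Basalt.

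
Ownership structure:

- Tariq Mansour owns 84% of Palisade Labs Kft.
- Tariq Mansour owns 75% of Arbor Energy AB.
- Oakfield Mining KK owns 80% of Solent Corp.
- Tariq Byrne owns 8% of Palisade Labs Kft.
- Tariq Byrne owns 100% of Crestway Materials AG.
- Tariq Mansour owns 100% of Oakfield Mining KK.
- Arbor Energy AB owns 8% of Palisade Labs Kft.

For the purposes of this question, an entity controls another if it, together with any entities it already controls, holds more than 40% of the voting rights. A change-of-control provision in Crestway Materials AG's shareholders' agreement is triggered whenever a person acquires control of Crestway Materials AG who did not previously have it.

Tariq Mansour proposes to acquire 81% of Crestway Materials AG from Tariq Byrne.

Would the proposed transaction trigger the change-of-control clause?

Yes

The purchase adds only to Tariq Mansour's holdings (Tariq Byrne's stake shrinks), so Tariq Mansour is the only person who could newly come to control Crestway.
Tariq Mansour holds 75% of Arbor, so Tariq Mansour controls Arbor.
Tariq Mansour holds 100% of Oakfield, so Tariq Mansour controls Oakfield.
Tariq Mansour and Arbor together hold 84% + 8% = 92% of Palisade, so Tariq Mansour controls Palisade.
Oakfield holds 80% of Solent, so Tariq Mansour controls Solent.
Neither Tariq Mansour nor any entity Tariq Mansour controls holds any voting interest in Crestway.
So before the transaction, Tariq Mansour does not control Crestway.
After the purchase, Tariq Mansour holds 81% of Crestway directly, and Tariq Byrne's stake falls to 19%.
Tariq Mansour holds 81% of Crestway, so Tariq Mansour controls Crestway.
Tariq Mansour did not control Crestway before and does after, so the clause is triggered.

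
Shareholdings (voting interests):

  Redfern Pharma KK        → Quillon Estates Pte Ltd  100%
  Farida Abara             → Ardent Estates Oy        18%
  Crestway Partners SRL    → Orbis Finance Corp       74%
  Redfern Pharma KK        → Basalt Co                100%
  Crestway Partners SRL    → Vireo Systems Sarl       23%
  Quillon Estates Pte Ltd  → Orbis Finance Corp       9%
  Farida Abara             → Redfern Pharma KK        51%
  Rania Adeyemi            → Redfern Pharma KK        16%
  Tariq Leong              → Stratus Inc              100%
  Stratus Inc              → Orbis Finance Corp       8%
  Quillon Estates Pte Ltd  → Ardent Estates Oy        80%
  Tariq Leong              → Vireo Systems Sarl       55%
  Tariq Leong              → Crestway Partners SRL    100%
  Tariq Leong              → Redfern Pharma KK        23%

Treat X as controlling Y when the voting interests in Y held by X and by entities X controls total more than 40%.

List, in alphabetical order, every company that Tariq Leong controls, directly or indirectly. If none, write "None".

Crestway Partners SRL, Orbis Finance Corp, Stratus Inc, Vireo Systems Sarl

Tariq holds 100% of Crestway, so Tariq controls Crestway.
Tariq holds 100% of Stratus, so Tariq controls Stratus.
Crestway and Tariq together hold 23% + 55% = 78% of Vireo, so Tariq controls Vireo.
Crestway and Stratus together hold 74% + 8% = 82% of Orbis, so Tariq controls Orbis.
No other company's threshold is met.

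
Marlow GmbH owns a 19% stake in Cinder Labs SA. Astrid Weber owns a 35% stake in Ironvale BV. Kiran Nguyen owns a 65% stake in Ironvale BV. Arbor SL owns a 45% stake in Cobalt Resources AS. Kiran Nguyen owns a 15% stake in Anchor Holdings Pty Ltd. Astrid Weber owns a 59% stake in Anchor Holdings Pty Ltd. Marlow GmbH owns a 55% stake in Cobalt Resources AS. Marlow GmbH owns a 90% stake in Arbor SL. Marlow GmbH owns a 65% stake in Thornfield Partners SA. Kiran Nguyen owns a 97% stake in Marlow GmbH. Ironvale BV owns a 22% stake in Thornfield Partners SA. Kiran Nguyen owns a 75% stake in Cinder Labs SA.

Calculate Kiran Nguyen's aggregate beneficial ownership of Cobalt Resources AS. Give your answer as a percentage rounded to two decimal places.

Kiran reaches Cobalt along 2 paths.
Via Marlow: 97% × 55% = 53.35%.
Via Marlow → Arbor: 97% × 90% × 45% = 39.285%.
Total: 53.35% + 39.285% = 92.635%.
Rounded: 92.64%.

92.64%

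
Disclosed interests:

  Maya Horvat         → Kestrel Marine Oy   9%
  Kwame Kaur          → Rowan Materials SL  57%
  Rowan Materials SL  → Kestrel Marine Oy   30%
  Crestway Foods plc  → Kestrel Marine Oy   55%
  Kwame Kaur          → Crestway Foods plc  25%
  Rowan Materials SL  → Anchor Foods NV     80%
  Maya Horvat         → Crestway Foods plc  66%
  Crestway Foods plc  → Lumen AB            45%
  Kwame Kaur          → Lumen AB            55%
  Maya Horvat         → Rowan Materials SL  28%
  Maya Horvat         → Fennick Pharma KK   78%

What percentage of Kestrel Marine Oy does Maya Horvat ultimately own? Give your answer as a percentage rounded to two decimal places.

Maya reaches Kestrel along 3 paths.
Via Crestway: 66% × 55% = 36.3%.
Direct stake: 9% = 9%.
Via Rowan: 28% × 30% = 8.4%.
Total: 36.3% + 9% + 8.4% = 53.7%.
Rounded: 53.70%.

53.70%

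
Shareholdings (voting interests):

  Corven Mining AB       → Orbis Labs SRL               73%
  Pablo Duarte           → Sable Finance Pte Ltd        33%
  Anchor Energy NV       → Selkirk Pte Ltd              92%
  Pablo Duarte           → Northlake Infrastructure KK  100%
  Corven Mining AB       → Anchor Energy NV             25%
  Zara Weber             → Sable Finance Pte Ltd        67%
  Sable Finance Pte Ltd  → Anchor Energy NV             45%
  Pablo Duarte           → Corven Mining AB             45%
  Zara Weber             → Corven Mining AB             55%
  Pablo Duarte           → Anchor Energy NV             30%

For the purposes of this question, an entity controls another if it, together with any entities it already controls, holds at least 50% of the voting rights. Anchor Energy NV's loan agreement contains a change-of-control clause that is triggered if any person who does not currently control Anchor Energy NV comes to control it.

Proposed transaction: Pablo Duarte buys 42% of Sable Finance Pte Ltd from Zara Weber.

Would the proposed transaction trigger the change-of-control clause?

The purchase adds only to Pablo's holdings (Zara's stake shrinks), so Pablo is the only person who could newly come to control Anchor.
Pablo holds 100% of Northlake, so Pablo controls Northlake.
In Anchor, Pablo's side holds only 30%, not ≥ 50%.
So before the transaction, Pablo does not control Anchor.
After the purchase, Pablo's direct stake in Sable rises to 33% + 42% = 75%, and Zara's stake falls to 25%.
Pablo holds 75% of Sable, so Pablo controls Sable.
Pablo and Sable together hold 30% + 45% = 75% of Anchor, so Pablo controls Anchor.
Pablo did not control Anchor before and does after, so the clause is triggered.

Yes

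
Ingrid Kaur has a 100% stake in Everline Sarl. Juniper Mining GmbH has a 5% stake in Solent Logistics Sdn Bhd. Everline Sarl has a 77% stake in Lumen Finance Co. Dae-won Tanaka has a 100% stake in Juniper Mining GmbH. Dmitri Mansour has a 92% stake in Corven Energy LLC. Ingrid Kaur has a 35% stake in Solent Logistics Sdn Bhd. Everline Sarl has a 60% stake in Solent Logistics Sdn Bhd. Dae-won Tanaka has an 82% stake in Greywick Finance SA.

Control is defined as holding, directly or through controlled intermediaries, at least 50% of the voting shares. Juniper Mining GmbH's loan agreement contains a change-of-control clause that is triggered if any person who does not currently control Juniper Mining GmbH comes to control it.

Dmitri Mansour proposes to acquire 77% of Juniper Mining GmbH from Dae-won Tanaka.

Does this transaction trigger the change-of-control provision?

Yes

The purchase adds only to Dmitri's holdings (Dae-won's stake shrinks), so Dmitri is the only person who could newly come to control Juniper.
Dmitri holds 92% of Corven, so Dmitri controls Corven.
Neither Dmitri nor any entity Dmitri controls holds any voting interest in Juniper.
So before the transaction, Dmitri does not control Juniper.
After the purchase, Dmitri holds 77% of Juniper directly, and Dae-won's stake falls to 23%.
Dmitri holds 77% of Juniper, so Dmitri controls Juniper.
Dmitri did not control Juniper before and does after, so the clause is triggered.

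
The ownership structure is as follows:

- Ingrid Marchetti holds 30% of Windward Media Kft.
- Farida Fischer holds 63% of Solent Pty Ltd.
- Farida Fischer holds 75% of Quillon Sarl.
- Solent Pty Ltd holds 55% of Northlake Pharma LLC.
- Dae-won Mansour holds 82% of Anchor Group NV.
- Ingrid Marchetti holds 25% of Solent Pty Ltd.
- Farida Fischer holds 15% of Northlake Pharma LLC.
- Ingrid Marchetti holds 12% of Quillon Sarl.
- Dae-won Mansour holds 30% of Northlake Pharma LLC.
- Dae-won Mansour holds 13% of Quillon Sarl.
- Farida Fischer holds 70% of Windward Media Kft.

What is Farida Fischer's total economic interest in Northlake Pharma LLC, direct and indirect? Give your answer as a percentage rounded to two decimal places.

49.65%

Farida reaches Northlake along 2 paths.
Direct stake: 15% = 15%.
Via Solent: 63% × 55% = 34.65%.
Total: 15% + 34.65% = 49.65%.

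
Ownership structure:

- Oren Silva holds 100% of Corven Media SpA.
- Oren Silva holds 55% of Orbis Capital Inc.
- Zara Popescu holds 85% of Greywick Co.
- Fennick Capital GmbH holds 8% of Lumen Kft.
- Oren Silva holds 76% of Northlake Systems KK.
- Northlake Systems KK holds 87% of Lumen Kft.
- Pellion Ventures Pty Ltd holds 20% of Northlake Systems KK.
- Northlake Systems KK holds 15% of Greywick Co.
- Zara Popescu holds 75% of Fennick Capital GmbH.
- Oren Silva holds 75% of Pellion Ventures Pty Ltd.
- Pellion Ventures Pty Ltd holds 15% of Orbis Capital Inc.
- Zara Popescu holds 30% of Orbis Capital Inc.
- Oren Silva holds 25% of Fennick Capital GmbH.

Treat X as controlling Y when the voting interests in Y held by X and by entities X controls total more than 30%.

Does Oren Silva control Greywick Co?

Oren holds 75% of Pellion, so Oren controls Pellion.
Oren and Pellion together hold 55% + 15% = 70% of Orbis, so Oren controls Orbis.
Pellion and Oren together hold 20% + 76% = 96% of Northlake, so Oren controls Northlake.
Oren holds 100% of Corven, so Oren controls Corven.
Northlake holds 87% of Lumen, so Oren controls Lumen.
In Greywick, Oren's side holds only 15%, not > 30%.
So Oren does not control Greywick.

No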